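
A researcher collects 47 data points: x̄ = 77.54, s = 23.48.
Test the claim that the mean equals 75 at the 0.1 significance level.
One-sample t-test:
H₀: μ = 75
H₁: μ ≠ 75
df = n - 1 = 46
t = (x̄ - μ₀) / (s/√n) = (77.54 - 75) / (23.48/√47) = 0.742
p-value = 0.4621

Since p-value > α = 0.1, we fail to reject H₀.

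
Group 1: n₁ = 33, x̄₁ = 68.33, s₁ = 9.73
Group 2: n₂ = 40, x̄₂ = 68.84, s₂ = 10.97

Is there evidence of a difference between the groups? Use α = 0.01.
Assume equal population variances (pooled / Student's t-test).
Student's two-sample t-test (equal variances):
H₀: μ₁ = μ₂
H₁: μ₁ ≠ μ₂
df = n₁ + n₂ - 2 = 71
Pooled variance s_p² = [(n₁-1)s₁² + (n₂-1)s₂²] / (n₁ + n₂ - 2) = [(32)(9.73²) + (39)(10.97²)] / 71 = 108.7722
SE = √(s_p²(1/n₁ + 1/n₂)) = √(108.7722 × (1/33 + 1/40)) = 2.4526
t = (x̄₁ - x̄₂) / SE = (68.33 - 68.84) / 2.4526 = -0.51 / 2.4526 = -0.208
p-value = 0.8359

Since p-value > α = 0.01, we fail to reject H₀.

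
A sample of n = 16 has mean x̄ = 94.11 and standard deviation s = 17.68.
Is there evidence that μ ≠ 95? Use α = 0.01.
One-sample t-test:
H₀: μ = 95
H₁: μ ≠ 95
df = n - 1 = 15
t = (x̄ - μ₀) / (s/√n) = (94.11 - 95) / (17.68/√16) = -0.201
p-value = 0.8431

Since p-value > α = 0.01, we fail to reject H₀.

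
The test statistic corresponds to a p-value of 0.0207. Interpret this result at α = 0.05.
Since p = 0.0207 < α = 0.05, reject H₀.
There is sufficient evidence to reject the null hypothesis; the result is statistically significant at the 0.05 level.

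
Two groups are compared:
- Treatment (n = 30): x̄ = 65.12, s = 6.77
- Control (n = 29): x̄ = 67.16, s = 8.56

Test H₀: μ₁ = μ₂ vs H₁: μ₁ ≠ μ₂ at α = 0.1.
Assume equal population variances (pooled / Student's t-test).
Student's two-sample t-test (equal variances):
H₀: μ₁ = μ₂
H₁: μ₁ ≠ μ₂
df = n₁ + n₂ - 2 = 57
Pooled variance s_p² = [(n₁-1)s₁² + (n₂-1)s₂²] / (n₁ + n₂ - 2) = [(29)(6.77²) + (28)(8.56²)] / 57 = 59.3125
SE = √(s_p²(1/n₁ + 1/n₂)) = √(59.3125 × (1/30 + 1/29)) = 2.0056
t = (x̄₁ - x̄₂) / SE = (65.12 - 67.16) / 2.0056 = -2.04 / 2.0056 = -1.017
p-value = 0.3134

Since p-value > α = 0.1, we fail to reject H₀.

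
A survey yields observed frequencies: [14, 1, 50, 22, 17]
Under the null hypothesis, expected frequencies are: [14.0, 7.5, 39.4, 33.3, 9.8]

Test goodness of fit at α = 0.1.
Chi-square goodness of fit test:
H₀: observed counts match expected distribution
H₁: observed counts differ from expected distribution
df = k - 1 = 4
χ² = Σ(O - E)²/E
   = (14 - 14.0)²/14.0 + (1 - 7.5)²/7.5 + (50 - 39.4)²/39.4 + (22 - 33.3)²/33.3 + (17 - 9.8)²/9.8
   = 0.000 + 5.633 + 2.852 + 3.835 + 5.290
   = 17.61
p-value = 0.0015

Since p-value < α = 0.1, we reject H₀.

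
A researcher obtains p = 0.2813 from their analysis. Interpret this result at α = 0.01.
Since p = 0.2813 > α = 0.01, fail to reject H₀.
There is insufficient evidence to reject the null hypothesis; the result is not statistically significant at the 0.01 level.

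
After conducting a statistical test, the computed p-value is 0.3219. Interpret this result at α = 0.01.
Since p = 0.3219 > α = 0.01, fail to reject H₀.
There is insufficient evidence to reject the null hypothesis; the result is not statistically significant at the 0.01 level.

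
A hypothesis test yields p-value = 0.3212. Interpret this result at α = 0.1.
Since p = 0.3212 > α = 0.1, fail to reject H₀.
There is insufficient evidence to reject the null hypothesis; the result is not statistically significant at the 0.1 level.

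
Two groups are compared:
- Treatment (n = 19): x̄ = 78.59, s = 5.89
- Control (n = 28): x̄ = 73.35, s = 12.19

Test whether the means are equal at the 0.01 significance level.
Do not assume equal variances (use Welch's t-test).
Welch's two-sample t-test:
H₀: μ₁ = μ₂
H₁: μ₁ ≠ μ₂
s₁²/n₁ = 5.89²/19 = 1.8259,  s₂²/n₂ = 12.19²/28 = 5.3070
SE = √(s₁²/n₁ + s₂²/n₂) = √(1.8259 + 5.3070) = 2.6707
df (Welch-Satterthwaite) = (s₁²/n₁ + s₂²/n₂)² / [(s₁²/n₁)²/(n₁-1) + (s₂²/n₂)²/(n₂-1)] ≈ 41.42
t = (x̄₁ - x̄₂) / SE = (78.59 - 73.35) / 2.6707 = 5.24 / 2.6707 = 1.962
p-value = 0.0565

Since p-value > α = 0.01, we fail to reject H₀.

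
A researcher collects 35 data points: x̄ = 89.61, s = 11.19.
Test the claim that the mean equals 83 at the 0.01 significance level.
One-sample t-test:
H₀: μ = 83
H₁: μ ≠ 83
df = n - 1 = 34
t = (x̄ - μ₀) / (s/√n) = (89.61 - 83) / (11.19/√35) = 3.495
p-value = 0.0013

Since p-value < α = 0.01, we reject H₀.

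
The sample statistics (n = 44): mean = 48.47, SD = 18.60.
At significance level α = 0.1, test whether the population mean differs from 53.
One-sample t-test:
H₀: μ = 53
H₁: μ ≠ 53
df = n - 1 = 43
t = (x̄ - μ₀) / (s/√n) = (48.47 - 53) / (18.60/√44) = -1.616
p-value = 0.1135

Since p-value > α = 0.1, we fail to reject H₀.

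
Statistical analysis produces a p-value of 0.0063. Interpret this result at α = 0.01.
Since p = 0.0063 < α = 0.01, reject H₀.
There is sufficient evidence to reject the null hypothesis; the result is statistically significant at the 0.01 level.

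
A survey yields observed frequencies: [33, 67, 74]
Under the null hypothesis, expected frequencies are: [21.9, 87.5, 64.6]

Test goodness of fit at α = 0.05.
Chi-square goodness of fit test:
H₀: observed counts match expected distribution
H₁: observed counts differ from expected distribution
df = k - 1 = 2
χ² = Σ(O - E)²/E
   = (33 - 21.9)²/21.9 + (67 - 87.5)²/87.5 + (74 - 64.6)²/64.6
   = 5.626 + 4.803 + 1.368
   = 11.80
p-value = 0.0027

Since p-value < α = 0.05, we reject H₀.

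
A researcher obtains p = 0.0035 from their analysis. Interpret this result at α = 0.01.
Since p = 0.0035 < α = 0.01, reject H₀.
There is sufficient evidence to reject the null hypothesis; the result is statistically significant at the 0.01 level.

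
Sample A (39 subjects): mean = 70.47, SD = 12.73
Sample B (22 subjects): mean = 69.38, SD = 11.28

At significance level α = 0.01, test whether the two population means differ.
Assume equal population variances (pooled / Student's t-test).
Student's two-sample t-test (equal variances):
H₀: μ₁ = μ₂
H₁: μ₁ ≠ μ₂
df = n₁ + n₂ - 2 = 59
Pooled variance s_p² = [(n₁-1)s₁² + (n₂-1)s₂²] / (n₁ + n₂ - 2) = [(38)(12.73²) + (21)(11.28²)] / 59 = 149.6613
SE = √(s_p²(1/n₁ + 1/n₂)) = √(149.6613 × (1/39 + 1/22)) = 3.2619
t = (x̄₁ - x̄₂) / SE = (70.47 - 69.38) / 3.2619 = 1.09 / 3.2619 = 0.334
p-value = 0.7394

Since p-value > α = 0.01, we fail to reject H₀.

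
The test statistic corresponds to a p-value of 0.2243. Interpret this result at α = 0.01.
Since p = 0.2243 > α = 0.01, fail to reject H₀.
There is insufficient evidence to reject the null hypothesis; the result is not statistically significant at the 0.01 level.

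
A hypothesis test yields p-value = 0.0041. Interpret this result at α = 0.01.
Since p = 0.0041 < α = 0.01, reject H₀.
There is sufficient evidence to reject the null hypothesis; the result is statistically significant at the 0.01 level.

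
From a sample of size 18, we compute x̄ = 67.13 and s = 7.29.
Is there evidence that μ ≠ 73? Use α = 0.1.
One-sample t-test:
H₀: μ = 73
H₁: μ ≠ 73
df = n - 1 = 17
t = (x̄ - μ₀) / (s/√n) = (67.13 - 73) / (7.29/√18) = -3.416
p-value = 0.0033

Since p-value < α = 0.1, we reject H₀.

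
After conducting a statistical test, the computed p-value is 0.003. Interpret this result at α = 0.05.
Since p = 0.003 < α = 0.05, reject H₀.
There is sufficient evidence to reject the null hypothesis; the result is statistically significant at the 0.05 level.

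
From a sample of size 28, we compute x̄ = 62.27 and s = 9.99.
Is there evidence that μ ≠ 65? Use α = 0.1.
One-sample t-test:
H₀: μ = 65
H₁: μ ≠ 65
df = n - 1 = 27
t = (x̄ - μ₀) / (s/√n) = (62.27 - 65) / (9.99/√28) = -1.446
p-value = 0.1597

Since p-value > α = 0.1, we fail to reject H₀.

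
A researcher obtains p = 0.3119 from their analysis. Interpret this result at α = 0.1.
Since p = 0.3119 > α = 0.1, fail to reject H₀.
There is insufficient evidence to reject the null hypothesis; the result is not statistically significant at the 0.1 level.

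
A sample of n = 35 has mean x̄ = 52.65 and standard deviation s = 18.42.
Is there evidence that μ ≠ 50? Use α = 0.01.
One-sample t-test:
H₀: μ = 50
H₁: μ ≠ 50
df = n - 1 = 34
t = (x̄ - μ₀) / (s/√n) = (52.65 - 50) / (18.42/√35) = 0.851
p-value = 0.4007

Since p-value > α = 0.01, we fail to reject H₀.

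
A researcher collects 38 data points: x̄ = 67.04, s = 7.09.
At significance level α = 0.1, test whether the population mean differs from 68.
One-sample t-test:
H₀: μ = 68
H₁: μ ≠ 68
df = n - 1 = 37
t = (x̄ - μ₀) / (s/√n) = (67.04 - 68) / (7.09/√38) = -0.835
p-value = 0.4093

Since p-value > α = 0.1, we fail to reject H₀.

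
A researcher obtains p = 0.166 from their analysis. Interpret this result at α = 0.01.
Since p = 0.166 > α = 0.01, fail to reject H₀.
There is insufficient evidence to reject the null hypothesis; the result is not statistically significant at the 0.01 level.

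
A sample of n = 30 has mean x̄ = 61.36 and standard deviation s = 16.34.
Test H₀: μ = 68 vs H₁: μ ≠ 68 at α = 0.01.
One-sample t-test:
H₀: μ = 68
H₁: μ ≠ 68
df = n - 1 = 29
t = (x̄ - μ₀) / (s/√n) = (61.36 - 68) / (16.34/√30) = -2.226
p-value = 0.0340

Since p-value > α = 0.01, we fail to reject H₀.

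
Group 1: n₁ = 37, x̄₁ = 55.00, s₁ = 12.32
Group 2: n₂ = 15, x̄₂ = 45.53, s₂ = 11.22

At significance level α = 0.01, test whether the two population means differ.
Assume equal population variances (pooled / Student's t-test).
Student's two-sample t-test (equal variances):
H₀: μ₁ = μ₂
H₁: μ₁ ≠ μ₂
df = n₁ + n₂ - 2 = 50
Pooled variance s_p² = [(n₁-1)s₁² + (n₂-1)s₂²] / (n₁ + n₂ - 2) = [(36)(12.32²) + (14)(11.22²)] / 50 = 144.5321
SE = √(s_p²(1/n₁ + 1/n₂)) = √(144.5321 × (1/37 + 1/15)) = 3.6799
t = (x̄₁ - x̄₂) / SE = (55.00 - 45.53) / 3.6799 = 9.47 / 3.6799 = 2.573
p-value = 0.0131

Since p-value > α = 0.01, we fail to reject H₀.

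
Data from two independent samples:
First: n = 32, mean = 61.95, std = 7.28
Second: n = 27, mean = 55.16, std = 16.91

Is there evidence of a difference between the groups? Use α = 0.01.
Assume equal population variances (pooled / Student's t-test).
Student's two-sample t-test (equal variances):
H₀: μ₁ = μ₂
H₁: μ₁ ≠ μ₂
df = n₁ + n₂ - 2 = 57
Pooled variance s_p² = [(n₁-1)s₁² + (n₂-1)s₂²] / (n₁ + n₂ - 2) = [(31)(7.28²) + (26)(16.91²)] / 57 = 159.2562
SE = √(s_p²(1/n₁ + 1/n₂)) = √(159.2562 × (1/32 + 1/27)) = 3.2977
t = (x̄₁ - x̄₂) / SE = (61.95 - 55.16) / 3.2977 = 6.79 / 3.2977 = 2.059
p-value = 0.0441

Since p-value > α = 0.01, we fail to reject H₀.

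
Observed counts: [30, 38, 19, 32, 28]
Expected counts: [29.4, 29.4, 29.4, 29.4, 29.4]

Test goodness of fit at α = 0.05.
Chi-square goodness of fit test:
H₀: observed counts match expected distribution
H₁: observed counts differ from expected distribution
df = k - 1 = 4
χ² = Σ(O - E)²/E
   = (30 - 29.4)²/29.4 + (38 - 29.4)²/29.4 + (19 - 29.4)²/29.4 + (32 - 29.4)²/29.4 + (28 - 29.4)²/29.4
   = 0.012 + 2.516 + 3.679 + 0.230 + 0.067
   = 6.50
p-value = 0.1646

Since p-value > α = 0.05, we fail to reject H₀.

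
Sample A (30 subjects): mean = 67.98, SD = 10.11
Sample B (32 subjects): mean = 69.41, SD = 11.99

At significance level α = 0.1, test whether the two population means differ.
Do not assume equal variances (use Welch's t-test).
Welch's two-sample t-test:
H₀: μ₁ = μ₂
H₁: μ₁ ≠ μ₂
s₁²/n₁ = 10.11²/30 = 3.4071,  s₂²/n₂ = 11.99²/32 = 4.4925
SE = √(s₁²/n₁ + s₂²/n₂) = √(3.4071 + 4.4925) = 2.8106
df (Welch-Satterthwaite) = (s₁²/n₁ + s₂²/n₂)² / [(s₁²/n₁)²/(n₁-1) + (s₂²/n₂)²/(n₂-1)] ≈ 59.36
t = (x̄₁ - x̄₂) / SE = (67.98 - 69.41) / 2.8106 = -1.43 / 2.8106 = -0.509
p-value = 0.6128

Since p-value > α = 0.1, we fail to reject H₀.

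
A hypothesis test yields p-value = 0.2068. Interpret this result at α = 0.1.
Since p = 0.2068 > α = 0.1, fail to reject H₀.
There is insufficient evidence to reject the null hypothesis; the result is not statistically significant at the 0.1 level.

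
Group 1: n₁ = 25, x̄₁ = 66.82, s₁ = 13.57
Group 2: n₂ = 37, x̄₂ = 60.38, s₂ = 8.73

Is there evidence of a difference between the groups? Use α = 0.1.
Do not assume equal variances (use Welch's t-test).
Welch's two-sample t-test:
H₀: μ₁ = μ₂
H₁: μ₁ ≠ μ₂
s₁²/n₁ = 13.57²/25 = 7.3658,  s₂²/n₂ = 8.73²/37 = 2.0598
SE = √(s₁²/n₁ + s₂²/n₂) = √(7.3658 + 2.0598) = 3.0701
df (Welch-Satterthwaite) = (s₁²/n₁ + s₂²/n₂)² / [(s₁²/n₁)²/(n₁-1) + (s₂²/n₂)²/(n₂-1)] ≈ 37.35
t = (x̄₁ - x̄₂) / SE = (66.82 - 60.38) / 3.0701 = 6.44 / 3.0701 = 2.098
p-value = 0.0428

Since p-value < α = 0.1, we reject H₀.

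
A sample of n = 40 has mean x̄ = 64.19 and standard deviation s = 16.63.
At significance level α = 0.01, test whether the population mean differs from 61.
One-sample t-test:
H₀: μ = 61
H₁: μ ≠ 61
df = n - 1 = 39
t = (x̄ - μ₀) / (s/√n) = (64.19 - 61) / (16.63/√40) = 1.213
p-value = 0.2324

Since p-value > α = 0.01, we fail to reject H₀.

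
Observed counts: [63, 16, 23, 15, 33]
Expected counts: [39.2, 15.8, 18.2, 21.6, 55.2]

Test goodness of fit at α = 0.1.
Chi-square goodness of fit test:
H₀: observed counts match expected distribution
H₁: observed counts differ from expected distribution
df = k - 1 = 4
χ² = Σ(O - E)²/E
   = (63 - 39.2)²/39.2 + (16 - 15.8)²/15.8 + (23 - 18.2)²/18.2 + (15 - 21.6)²/21.6 + (33 - 55.2)²/55.2
   = 14.450 + 0.003 + 1.266 + 2.017 + 8.928
   = 26.66
p-value < 0.0001

Since p-value < α = 0.1, we reject H₀.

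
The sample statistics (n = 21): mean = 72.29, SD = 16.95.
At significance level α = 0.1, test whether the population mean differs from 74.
One-sample t-test:
H₀: μ = 74
H₁: μ ≠ 74
df = n - 1 = 20
t = (x̄ - μ₀) / (s/√n) = (72.29 - 74) / (16.95/√21) = -0.462
p-value = 0.6488

Since p-value > α = 0.1, we fail to reject H₀.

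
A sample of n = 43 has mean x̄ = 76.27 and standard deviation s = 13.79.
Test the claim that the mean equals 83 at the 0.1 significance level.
One-sample t-test:
H₀: μ = 83
H₁: μ ≠ 83
df = n - 1 = 42
t = (x̄ - μ₀) / (s/√n) = (76.27 - 83) / (13.79/√43) = -3.200
p-value = 0.0026

Since p-value < α = 0.1, we reject H₀.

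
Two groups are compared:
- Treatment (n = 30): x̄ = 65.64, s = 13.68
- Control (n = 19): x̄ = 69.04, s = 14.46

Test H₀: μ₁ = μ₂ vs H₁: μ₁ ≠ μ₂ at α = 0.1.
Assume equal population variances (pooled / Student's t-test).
Student's two-sample t-test (equal variances):
H₀: μ₁ = μ₂
H₁: μ₁ ≠ μ₂
df = n₁ + n₂ - 2 = 47
Pooled variance s_p² = [(n₁-1)s₁² + (n₂-1)s₂²] / (n₁ + n₂ - 2) = [(29)(13.68²) + (18)(14.46²)] / 47 = 195.5485
SE = √(s_p²(1/n₁ + 1/n₂)) = √(195.5485 × (1/30 + 1/19)) = 4.1000
t = (x̄₁ - x̄₂) / SE = (65.64 - 69.04) / 4.1000 = -3.40 / 4.1000 = -0.829
p-value = 0.4111

Since p-value > α = 0.1, we fail to reject H₀.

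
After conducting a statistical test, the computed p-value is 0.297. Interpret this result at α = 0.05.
Since p = 0.297 > α = 0.05, fail to reject H₀.
There is insufficient evidence to reject the null hypothesis; the result is not statistically significant at the 0.05 level.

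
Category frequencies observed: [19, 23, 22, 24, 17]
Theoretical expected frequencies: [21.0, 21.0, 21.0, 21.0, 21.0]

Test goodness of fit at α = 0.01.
Chi-square goodness of fit test:
H₀: observed counts match expected distribution
H₁: observed counts differ from expected distribution
df = k - 1 = 4
χ² = Σ(O - E)²/E
   = (19 - 21.0)²/21.0 + (23 - 21.0)²/21.0 + (22 - 21.0)²/21.0 + (24 - 21.0)²/21.0 + (17 - 21.0)²/21.0
   = 0.190 + 0.190 + 0.048 + 0.429 + 0.762
   = 1.62
p-value = 0.8054

Since p-value > α = 0.01, we fail to reject H₀.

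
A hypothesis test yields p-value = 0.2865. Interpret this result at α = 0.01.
Since p = 0.2865 > α = 0.01, fail to reject H₀.
There is insufficient evidence to reject the null hypothesis; the result is not statistically significant at the 0.01 level.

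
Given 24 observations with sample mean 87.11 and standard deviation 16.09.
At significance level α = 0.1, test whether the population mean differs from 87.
One-sample t-test:
H₀: μ = 87
H₁: μ ≠ 87
df = n - 1 = 23
t = (x̄ - μ₀) / (s/√n) = (87.11 - 87) / (16.09/√24) = 0.033
p-value = 0.9736

Since p-value > α = 0.1, we fail to reject H₀.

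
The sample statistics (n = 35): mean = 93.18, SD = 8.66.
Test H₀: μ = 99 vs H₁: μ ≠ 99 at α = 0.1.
One-sample t-test:
H₀: μ = 99
H₁: μ ≠ 99
df = n - 1 = 34
t = (x̄ - μ₀) / (s/√n) = (93.18 - 99) / (8.66/√35) = -3.976
p-value = 0.0003

Since p-value < α = 0.1, we reject H₀.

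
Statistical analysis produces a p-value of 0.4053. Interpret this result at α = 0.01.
Since p = 0.4053 > α = 0.01, fail to reject H₀.
There is insufficient evidence to reject the null hypothesis; the result is not statistically significant at the 0.01 level.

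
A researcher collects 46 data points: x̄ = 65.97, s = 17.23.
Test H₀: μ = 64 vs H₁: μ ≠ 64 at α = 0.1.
One-sample t-test:
H₀: μ = 64
H₁: μ ≠ 64
df = n - 1 = 45
t = (x̄ - μ₀) / (s/√n) = (65.97 - 64) / (17.23/√46) = 0.775
p-value = 0.4421

Since p-value > α = 0.1, we fail to reject H₀.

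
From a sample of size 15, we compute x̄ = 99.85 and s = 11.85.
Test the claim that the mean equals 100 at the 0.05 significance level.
One-sample t-test:
H₀: μ = 100
H₁: μ ≠ 100
df = n - 1 = 14
t = (x̄ - μ₀) / (s/√n) = (99.85 - 100) / (11.85/√15) = -0.049
p-value = 0.9616

Since p-value > α = 0.05, we fail to reject H₀.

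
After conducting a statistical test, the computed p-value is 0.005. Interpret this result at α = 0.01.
Since p = 0.005 < α = 0.01, reject H₀.
There is sufficient evidence to reject the null hypothesis; the result is statistically significant at the 0.01 level.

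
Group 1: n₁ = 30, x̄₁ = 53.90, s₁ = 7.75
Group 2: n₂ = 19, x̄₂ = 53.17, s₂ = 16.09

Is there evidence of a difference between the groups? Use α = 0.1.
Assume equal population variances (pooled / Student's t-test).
Student's two-sample t-test (equal variances):
H₀: μ₁ = μ₂
H₁: μ₁ ≠ μ₂
df = n₁ + n₂ - 2 = 47
Pooled variance s_p² = [(n₁-1)s₁² + (n₂-1)s₂²] / (n₁ + n₂ - 2) = [(29)(7.75²) + (18)(16.09²)] / 47 = 136.2085
SE = √(s_p²(1/n₁ + 1/n₂)) = √(136.2085 × (1/30 + 1/19)) = 3.4219
t = (x̄₁ - x̄₂) / SE = (53.90 - 53.17) / 3.4219 = 0.73 / 3.4219 = 0.213
p-value = 0.8320

Since p-value > α = 0.1, we fail to reject H₀.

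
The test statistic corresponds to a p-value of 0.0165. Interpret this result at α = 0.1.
Since p = 0.0165 < α = 0.1, reject H₀.
There is sufficient evidence to reject the null hypothesis; the result is statistically significant at the 0.1 level.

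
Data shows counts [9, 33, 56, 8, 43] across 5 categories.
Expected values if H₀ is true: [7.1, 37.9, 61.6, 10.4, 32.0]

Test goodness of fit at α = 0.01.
Chi-square goodness of fit test:
H₀: observed counts match expected distribution
H₁: observed counts differ from expected distribution
df = k - 1 = 4
χ² = Σ(O - E)²/E
   = (9 - 7.1)²/7.1 + (33 - 37.9)²/37.9 + (56 - 61.6)²/61.6 + (8 - 10.4)²/10.4 + (43 - 32.0)²/32.0
   = 0.508 + 0.634 + 0.509 + 0.554 + 3.781
   = 5.99
p-value = 0.2002

Since p-value > α = 0.01, we fail to reject H₀.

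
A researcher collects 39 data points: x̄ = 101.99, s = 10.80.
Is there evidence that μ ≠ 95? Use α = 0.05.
One-sample t-test:
H₀: μ = 95
H₁: μ ≠ 95
df = n - 1 = 38
t = (x̄ - μ₀) / (s/√n) = (101.99 - 95) / (10.80/√39) = 4.042
p-value = 0.0002

Since p-value < α = 0.05, we reject H₀.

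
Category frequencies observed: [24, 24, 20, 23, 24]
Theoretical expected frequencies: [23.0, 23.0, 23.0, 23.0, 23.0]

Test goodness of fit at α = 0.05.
Chi-square goodness of fit test:
H₀: observed counts match expected distribution
H₁: observed counts differ from expected distribution
df = k - 1 = 4
χ² = Σ(O - E)²/E
   = (24 - 23.0)²/23.0 + (24 - 23.0)²/23.0 + (20 - 23.0)²/23.0 + (23 - 23.0)²/23.0 + (24 - 23.0)²/23.0
   = 0.043 + 0.043 + 0.391 + 0.000 + 0.043
   = 0.52
p-value = 0.9714

Since p-value > α = 0.05, we fail to reject H₀.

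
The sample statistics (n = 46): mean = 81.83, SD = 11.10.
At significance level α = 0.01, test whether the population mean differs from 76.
One-sample t-test:
H₀: μ = 76
H₁: μ ≠ 76
df = n - 1 = 45
t = (x̄ - μ₀) / (s/√n) = (81.83 - 76) / (11.10/√46) = 3.562
p-value = 0.0009

Since p-value < α = 0.01, we reject H₀.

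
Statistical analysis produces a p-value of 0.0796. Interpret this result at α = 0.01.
Since p = 0.0796 > α = 0.01, fail to reject H₀.
There is insufficient evidence to reject the null hypothesis; the result is not statistically significant at the 0.01 level.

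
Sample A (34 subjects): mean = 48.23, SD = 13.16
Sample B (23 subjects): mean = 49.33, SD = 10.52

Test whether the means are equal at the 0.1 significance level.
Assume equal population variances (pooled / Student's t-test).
Student's two-sample t-test (equal variances):
H₀: μ₁ = μ₂
H₁: μ₁ ≠ μ₂
df = n₁ + n₂ - 2 = 55
Pooled variance s_p² = [(n₁-1)s₁² + (n₂-1)s₂²] / (n₁ + n₂ - 2) = [(33)(13.16²) + (22)(10.52²)] / 55 = 148.1795
SE = √(s_p²(1/n₁ + 1/n₂)) = √(148.1795 × (1/34 + 1/23)) = 3.2865
t = (x̄₁ - x̄₂) / SE = (48.23 - 49.33) / 3.2865 = -1.10 / 3.2865 = -0.335
p-value = 0.7391

Since p-value > α = 0.1, we fail to reject H₀.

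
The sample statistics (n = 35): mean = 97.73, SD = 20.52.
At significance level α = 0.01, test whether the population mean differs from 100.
One-sample t-test:
H₀: μ = 100
H₁: μ ≠ 100
df = n - 1 = 34
t = (x̄ - μ₀) / (s/√n) = (97.73 - 100) / (20.52/√35) = -0.654
p-value = 0.5172

Since p-value > α = 0.01, we fail to reject H₀.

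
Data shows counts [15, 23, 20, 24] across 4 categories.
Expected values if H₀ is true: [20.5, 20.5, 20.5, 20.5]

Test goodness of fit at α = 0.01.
Chi-square goodness of fit test:
H₀: observed counts match expected distribution
H₁: observed counts differ from expected distribution
df = k - 1 = 3
χ² = Σ(O - E)²/E
   = (15 - 20.5)²/20.5 + (23 - 20.5)²/20.5 + (20 - 20.5)²/20.5 + (24 - 20.5)²/20.5
   = 1.476 + 0.305 + 0.012 + 0.598
   = 2.39
p-value = 0.4955

Since p-value > α = 0.01, we fail to reject H₀.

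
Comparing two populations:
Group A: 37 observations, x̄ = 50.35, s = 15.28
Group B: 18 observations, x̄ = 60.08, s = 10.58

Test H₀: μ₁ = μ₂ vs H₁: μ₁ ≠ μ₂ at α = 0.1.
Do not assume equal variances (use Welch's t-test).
Welch's two-sample t-test:
H₀: μ₁ = μ₂
H₁: μ₁ ≠ μ₂
s₁²/n₁ = 15.28²/37 = 6.3102,  s₂²/n₂ = 10.58²/18 = 6.2187
SE = √(s₁²/n₁ + s₂²/n₂) = √(6.3102 + 6.2187) = 3.5396
df (Welch-Satterthwaite) = (s₁²/n₁ + s₂²/n₂)² / [(s₁²/n₁)²/(n₁-1) + (s₂²/n₂)²/(n₂-1)] ≈ 46.43
t = (x̄₁ - x̄₂) / SE = (50.35 - 60.08) / 3.5396 = -9.73 / 3.5396 = -2.749
p-value = 0.0085

Since p-value < α = 0.1, we reject H₀.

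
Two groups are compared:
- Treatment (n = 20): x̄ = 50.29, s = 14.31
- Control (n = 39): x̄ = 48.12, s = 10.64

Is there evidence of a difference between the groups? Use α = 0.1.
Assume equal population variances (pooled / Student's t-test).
Student's two-sample t-test (equal variances):
H₀: μ₁ = μ₂
H₁: μ₁ ≠ μ₂
df = n₁ + n₂ - 2 = 57
Pooled variance s_p² = [(n₁-1)s₁² + (n₂-1)s₂²] / (n₁ + n₂ - 2) = [(19)(14.31²) + (38)(10.64²)] / 57 = 143.7318
SE = √(s_p²(1/n₁ + 1/n₂)) = √(143.7318 × (1/20 + 1/39)) = 3.2973
t = (x̄₁ - x̄₂) / SE = (50.29 - 48.12) / 3.2973 = 2.17 / 3.2973 = 0.658
p-value = 0.5131

Since p-value > α = 0.1, we fail to reject H₀.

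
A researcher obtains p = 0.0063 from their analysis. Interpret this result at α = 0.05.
Since p = 0.0063 < α = 0.05, reject H₀.
There is sufficient evidence to reject the null hypothesis; the result is statistically significant at the 0.05 level.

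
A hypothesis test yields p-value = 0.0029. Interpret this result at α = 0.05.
Since p = 0.0029 < α = 0.05, reject H₀.
There is sufficient evidence to reject the null hypothesis; the result is statistically significant at the 0.05 level.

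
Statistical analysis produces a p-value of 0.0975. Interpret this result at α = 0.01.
Since p = 0.0975 > α = 0.01, fail to reject H₀.
There is insufficient evidence to reject the null hypothesis; the result is not statistically significant at the 0.01 level.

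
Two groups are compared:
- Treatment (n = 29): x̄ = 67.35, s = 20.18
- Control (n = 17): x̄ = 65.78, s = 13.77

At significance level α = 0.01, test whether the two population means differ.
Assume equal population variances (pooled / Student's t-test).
Student's two-sample t-test (equal variances):
H₀: μ₁ = μ₂
H₁: μ₁ ≠ μ₂
df = n₁ + n₂ - 2 = 44
Pooled variance s_p² = [(n₁-1)s₁² + (n₂-1)s₂²] / (n₁ + n₂ - 2) = [(28)(20.18²) + (16)(13.77²)] / 44 = 328.0980
SE = √(s_p²(1/n₁ + 1/n₂)) = √(328.0980 × (1/29 + 1/17)) = 5.5330
t = (x̄₁ - x̄₂) / SE = (67.35 - 65.78) / 5.5330 = 1.57 / 5.5330 = 0.284
p-value = 0.7779

Since p-value > α = 0.01, we fail to reject H₀.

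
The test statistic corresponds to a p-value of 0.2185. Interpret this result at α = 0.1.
Since p = 0.2185 > α = 0.1, fail to reject H₀.
There is insufficient evidence to reject the null hypothesis; the result is not statistically significant at the 0.1 level.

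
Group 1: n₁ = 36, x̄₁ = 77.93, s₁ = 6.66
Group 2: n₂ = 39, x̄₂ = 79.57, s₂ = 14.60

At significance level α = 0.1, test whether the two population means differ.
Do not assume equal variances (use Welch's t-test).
Welch's two-sample t-test:
H₀: μ₁ = μ₂
H₁: μ₁ ≠ μ₂
s₁²/n₁ = 6.66²/36 = 1.2321,  s₂²/n₂ = 14.60²/39 = 5.4656
SE = √(s₁²/n₁ + s₂²/n₂) = √(1.2321 + 5.4656) = 2.5880
df (Welch-Satterthwaite) = (s₁²/n₁ + s₂²/n₂)² / [(s₁²/n₁)²/(n₁-1) + (s₂²/n₂)²/(n₂-1)] ≈ 54.08
t = (x̄₁ - x̄₂) / SE = (77.93 - 79.57) / 2.5880 = -1.64 / 2.5880 = -0.634
p-value = 0.5290

Since p-value > α = 0.1, we fail to reject H₀.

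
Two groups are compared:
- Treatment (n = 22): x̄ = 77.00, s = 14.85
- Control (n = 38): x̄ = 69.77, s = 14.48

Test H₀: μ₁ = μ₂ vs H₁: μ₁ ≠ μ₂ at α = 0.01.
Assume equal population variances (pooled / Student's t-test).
Student's two-sample t-test (equal variances):
H₀: μ₁ = μ₂
H₁: μ₁ ≠ μ₂
df = n₁ + n₂ - 2 = 58
Pooled variance s_p² = [(n₁-1)s₁² + (n₂-1)s₂²] / (n₁ + n₂ - 2) = [(21)(14.85²) + (37)(14.48²)] / 58 = 213.5996
SE = √(s_p²(1/n₁ + 1/n₂)) = √(213.5996 × (1/22 + 1/38)) = 3.9154
t = (x̄₁ - x̄₂) / SE = (77.00 - 69.77) / 3.9154 = 7.23 / 3.9154 = 1.847
p-value = 0.0699

Since p-value > α = 0.01, we fail to reject H₀.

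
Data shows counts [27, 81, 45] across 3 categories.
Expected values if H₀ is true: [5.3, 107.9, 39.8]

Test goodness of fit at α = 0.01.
Chi-square goodness of fit test:
H₀: observed counts match expected distribution
H₁: observed counts differ from expected distribution
df = k - 1 = 2
χ² = Σ(O - E)²/E
   = (27 - 5.3)²/5.3 + (81 - 107.9)²/107.9 + (45 - 39.8)²/39.8
   = 88.847 + 6.706 + 0.679
   = 96.23
p-value < 0.0001

Since p-value < α = 0.01, we reject H₀.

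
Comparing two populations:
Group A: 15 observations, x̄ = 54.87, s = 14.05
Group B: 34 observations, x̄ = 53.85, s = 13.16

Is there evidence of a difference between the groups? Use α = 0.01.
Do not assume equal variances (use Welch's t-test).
Welch's two-sample t-test:
H₀: μ₁ = μ₂
H₁: μ₁ ≠ μ₂
s₁²/n₁ = 14.05²/15 = 13.1602,  s₂²/n₂ = 13.16²/34 = 5.0937
SE = √(s₁²/n₁ + s₂²/n₂) = √(13.1602 + 5.0937) = 4.2725
df (Welch-Satterthwaite) = (s₁²/n₁ + s₂²/n₂)² / [(s₁²/n₁)²/(n₁-1) + (s₂²/n₂)²/(n₂-1)] ≈ 25.33
t = (x̄₁ - x̄₂) / SE = (54.87 - 53.85) / 4.2725 = 1.02 / 4.2725 = 0.239
p-value = 0.8132

Since p-value > α = 0.01, we fail to reject H₀.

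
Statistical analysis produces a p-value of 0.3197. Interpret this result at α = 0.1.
Since p = 0.3197 > α = 0.1, fail to reject H₀.
There is insufficient evidence to reject the null hypothesis; the result is not statistically significant at the 0.1 level.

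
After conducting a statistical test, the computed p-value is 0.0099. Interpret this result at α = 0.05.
Since p = 0.0099 < α = 0.05, reject H₀.
There is sufficient evidence to reject the null hypothesis; the result is statistically significant at the 0.05 level.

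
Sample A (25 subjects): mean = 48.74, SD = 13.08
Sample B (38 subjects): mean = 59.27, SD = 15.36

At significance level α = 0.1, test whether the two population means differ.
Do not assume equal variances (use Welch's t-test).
Welch's two-sample t-test:
H₀: μ₁ = μ₂
H₁: μ₁ ≠ μ₂
s₁²/n₁ = 13.08²/25 = 6.8435,  s₂²/n₂ = 15.36²/38 = 6.2087
SE = √(s₁²/n₁ + s₂²/n₂) = √(6.8435 + 6.2087) = 3.6128
df (Welch-Satterthwaite) = (s₁²/n₁ + s₂²/n₂)² / [(s₁²/n₁)²/(n₁-1) + (s₂²/n₂)²/(n₂-1)] ≈ 56.92
t = (x̄₁ - x̄₂) / SE = (48.74 - 59.27) / 3.6128 = -10.53 / 3.6128 = -2.915
p-value = 0.0051

Since p-value < α = 0.1, we reject H₀.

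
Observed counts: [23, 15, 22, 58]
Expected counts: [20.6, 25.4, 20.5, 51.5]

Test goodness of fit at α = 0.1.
Chi-square goodness of fit test:
H₀: observed counts match expected distribution
H₁: observed counts differ from expected distribution
df = k - 1 = 3
χ² = Σ(O - E)²/E
   = (23 - 20.6)²/20.6 + (15 - 25.4)²/25.4 + (22 - 20.5)²/20.5 + (58 - 51.5)²/51.5
   = 0.280 + 4.258 + 0.110 + 0.820
   = 5.47
p-value = 0.1406

Since p-value > α = 0.1, we fail to reject H₀.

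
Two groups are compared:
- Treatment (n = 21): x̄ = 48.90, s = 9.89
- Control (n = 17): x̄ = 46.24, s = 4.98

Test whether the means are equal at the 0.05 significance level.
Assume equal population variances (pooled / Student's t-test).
Student's two-sample t-test (equal variances):
H₀: μ₁ = μ₂
H₁: μ₁ ≠ μ₂
df = n₁ + n₂ - 2 = 36
Pooled variance s_p² = [(n₁-1)s₁² + (n₂-1)s₂²] / (n₁ + n₂ - 2) = [(20)(9.89²) + (16)(4.98²)] / 36 = 65.3625
SE = √(s_p²(1/n₁ + 1/n₂)) = √(65.3625 × (1/21 + 1/17)) = 2.6377
t = (x̄₁ - x̄₂) / SE = (48.90 - 46.24) / 2.6377 = 2.66 / 2.6377 = 1.008
p-value = 0.3200

Since p-value > α = 0.05, we fail to reject H₀.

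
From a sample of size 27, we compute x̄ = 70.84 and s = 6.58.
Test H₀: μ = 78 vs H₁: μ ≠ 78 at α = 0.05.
One-sample t-test:
H₀: μ = 78
H₁: μ ≠ 78
df = n - 1 = 26
t = (x̄ - μ₀) / (s/√n) = (70.84 - 78) / (6.58/√27) = -5.654
p-value < 0.0001

Since p-value < α = 0.05, we reject H₀.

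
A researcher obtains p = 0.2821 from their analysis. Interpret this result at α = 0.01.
Since p = 0.2821 > α = 0.01, fail to reject H₀.
There is insufficient evidence to reject the null hypothesis; the result is not statistically significant at the 0.01 level.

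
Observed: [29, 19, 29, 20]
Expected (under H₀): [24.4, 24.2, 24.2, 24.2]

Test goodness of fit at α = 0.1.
Chi-square goodness of fit test:
H₀: observed counts match expected distribution
H₁: observed counts differ from expected distribution
df = k - 1 = 3
χ² = Σ(O - E)²/E
   = (29 - 24.4)²/24.4 + (19 - 24.2)²/24.2 + (29 - 24.2)²/24.2 + (20 - 24.2)²/24.2
   = 0.867 + 1.117 + 0.952 + 0.729
   = 3.67
p-value = 0.2999

Since p-value > α = 0.1, we fail to reject H₀.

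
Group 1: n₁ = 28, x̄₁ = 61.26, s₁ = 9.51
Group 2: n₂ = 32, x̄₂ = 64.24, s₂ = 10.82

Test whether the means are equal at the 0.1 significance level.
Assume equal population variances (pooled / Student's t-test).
Student's two-sample t-test (equal variances):
H₀: μ₁ = μ₂
H₁: μ₁ ≠ μ₂
df = n₁ + n₂ - 2 = 58
Pooled variance s_p² = [(n₁-1)s₁² + (n₂-1)s₂²] / (n₁ + n₂ - 2) = [(27)(9.51²) + (31)(10.82²)] / 58 = 104.6746
SE = √(s_p²(1/n₁ + 1/n₂)) = √(104.6746 × (1/28 + 1/32)) = 2.6475
t = (x̄₁ - x̄₂) / SE = (61.26 - 64.24) / 2.6475 = -2.98 / 2.6475 = -1.126
p-value = 0.2650

Since p-value > α = 0.1, we fail to reject H₀.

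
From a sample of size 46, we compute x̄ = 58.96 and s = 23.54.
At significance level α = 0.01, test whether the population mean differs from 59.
One-sample t-test:
H₀: μ = 59
H₁: μ ≠ 59
df = n - 1 = 45
t = (x̄ - μ₀) / (s/√n) = (58.96 - 59) / (23.54/√46) = -0.012
p-value = 0.9909

Since p-value > α = 0.01, we fail to reject H₀.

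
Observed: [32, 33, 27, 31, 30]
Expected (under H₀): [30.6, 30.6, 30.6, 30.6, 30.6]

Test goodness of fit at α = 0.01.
Chi-square goodness of fit test:
H₀: observed counts match expected distribution
H₁: observed counts differ from expected distribution
df = k - 1 = 4
χ² = Σ(O - E)²/E
   = (32 - 30.6)²/30.6 + (33 - 30.6)²/30.6 + (27 - 30.6)²/30.6 + (31 - 30.6)²/30.6 + (30 - 30.6)²/30.6
   = 0.064 + 0.188 + 0.424 + 0.005 + 0.012
   = 0.69
p-value = 0.9522

Since p-value > α = 0.01, we fail to reject H₀.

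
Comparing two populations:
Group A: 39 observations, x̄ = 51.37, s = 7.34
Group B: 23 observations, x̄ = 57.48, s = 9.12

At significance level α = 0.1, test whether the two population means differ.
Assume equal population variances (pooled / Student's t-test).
Student's two-sample t-test (equal variances):
H₀: μ₁ = μ₂
H₁: μ₁ ≠ μ₂
df = n₁ + n₂ - 2 = 60
Pooled variance s_p² = [(n₁-1)s₁² + (n₂-1)s₂²] / (n₁ + n₂ - 2) = [(38)(7.34²) + (22)(9.12²)] / 60 = 64.6185
SE = √(s_p²(1/n₁ + 1/n₂)) = √(64.6185 × (1/39 + 1/23)) = 2.1134
t = (x̄₁ - x̄₂) / SE = (51.37 - 57.48) / 2.1134 = -6.11 / 2.1134 = -2.891
p-value = 0.0053

Since p-value < α = 0.1, we reject H₀.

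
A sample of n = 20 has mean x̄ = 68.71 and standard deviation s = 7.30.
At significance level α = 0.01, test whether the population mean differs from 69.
One-sample t-test:
H₀: μ = 69
H₁: μ ≠ 69
df = n - 1 = 19
t = (x̄ - μ₀) / (s/√n) = (68.71 - 69) / (7.30/√20) = -0.178
p-value = 0.8609

Since p-value > α = 0.01, we fail to reject H₀.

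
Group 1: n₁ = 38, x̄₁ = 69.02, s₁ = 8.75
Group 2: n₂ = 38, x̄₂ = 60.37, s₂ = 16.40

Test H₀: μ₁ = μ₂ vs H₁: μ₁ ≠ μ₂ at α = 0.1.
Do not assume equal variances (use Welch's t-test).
Welch's two-sample t-test:
H₀: μ₁ = μ₂
H₁: μ₁ ≠ μ₂
s₁²/n₁ = 8.75²/38 = 2.0148,  s₂²/n₂ = 16.40²/38 = 7.0779
SE = √(s₁²/n₁ + s₂²/n₂) = √(2.0148 + 7.0779) = 3.0154
df (Welch-Satterthwaite) = (s₁²/n₁ + s₂²/n₂)² / [(s₁²/n₁)²/(n₁-1) + (s₂²/n₂)²/(n₂-1)] ≈ 56.49
t = (x̄₁ - x̄₂) / SE = (69.02 - 60.37) / 3.0154 = 8.65 / 3.0154 = 2.869
p-value = 0.0058

Since p-value < α = 0.1, we reject H₀.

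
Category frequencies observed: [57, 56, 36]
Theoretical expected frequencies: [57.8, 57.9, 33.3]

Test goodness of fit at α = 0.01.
Chi-square goodness of fit test:
H₀: observed counts match expected distribution
H₁: observed counts differ from expected distribution
df = k - 1 = 2
χ² = Σ(O - E)²/E
   = (57 - 57.8)²/57.8 + (56 - 57.9)²/57.9 + (36 - 33.3)²/33.3
   = 0.011 + 0.062 + 0.219
   = 0.29
p-value = 0.8640

Since p-value > α = 0.01, we fail to reject H₀.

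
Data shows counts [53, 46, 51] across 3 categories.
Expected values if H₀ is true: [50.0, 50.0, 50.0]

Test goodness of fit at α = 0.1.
Chi-square goodness of fit test:
H₀: observed counts match expected distribution
H₁: observed counts differ from expected distribution
df = k - 1 = 2
χ² = Σ(O - E)²/E
   = (53 - 50.0)²/50.0 + (46 - 50.0)²/50.0 + (51 - 50.0)²/50.0
   = 0.180 + 0.320 + 0.020
   = 0.52
p-value = 0.7711

Since p-value > α = 0.1, we fail to reject H₀.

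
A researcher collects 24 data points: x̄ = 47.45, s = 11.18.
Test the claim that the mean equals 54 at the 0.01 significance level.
One-sample t-test:
H₀: μ = 54
H₁: μ ≠ 54
df = n - 1 = 23
t = (x̄ - μ₀) / (s/√n) = (47.45 - 54) / (11.18/√24) = -2.870
p-value = 0.0087

Since p-value < α = 0.01, we reject H₀.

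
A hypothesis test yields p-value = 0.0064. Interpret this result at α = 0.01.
Since p = 0.0064 < α = 0.01, reject H₀.
There is sufficient evidence to reject the null hypothesis; the result is statistically significant at the 0.01 level.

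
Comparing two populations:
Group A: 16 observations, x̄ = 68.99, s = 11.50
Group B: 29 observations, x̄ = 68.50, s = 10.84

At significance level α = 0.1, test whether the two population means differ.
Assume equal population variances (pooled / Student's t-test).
Student's two-sample t-test (equal variances):
H₀: μ₁ = μ₂
H₁: μ₁ ≠ μ₂
df = n₁ + n₂ - 2 = 43
Pooled variance s_p² = [(n₁-1)s₁² + (n₂-1)s₂²] / (n₁ + n₂ - 2) = [(15)(11.50²) + (28)(10.84²)] / 43 = 122.6490
SE = √(s_p²(1/n₁ + 1/n₂)) = √(122.6490 × (1/16 + 1/29)) = 3.4489
t = (x̄₁ - x̄₂) / SE = (68.99 - 68.50) / 3.4489 = 0.49 / 3.4489 = 0.142
p-value = 0.8877

Since p-value > α = 0.1, we fail to reject H₀.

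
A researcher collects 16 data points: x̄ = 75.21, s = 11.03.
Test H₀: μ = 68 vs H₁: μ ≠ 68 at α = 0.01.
One-sample t-test:
H₀: μ = 68
H₁: μ ≠ 68
df = n - 1 = 15
t = (x̄ - μ₀) / (s/√n) = (75.21 - 68) / (11.03/√16) = 2.615
p-value = 0.0195

Since p-value > α = 0.01, we fail to reject H₀.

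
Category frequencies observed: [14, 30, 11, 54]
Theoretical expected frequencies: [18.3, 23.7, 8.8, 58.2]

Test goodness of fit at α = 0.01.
Chi-square goodness of fit test:
H₀: observed counts match expected distribution
H₁: observed counts differ from expected distribution
df = k - 1 = 3
χ² = Σ(O - E)²/E
   = (14 - 18.3)²/18.3 + (30 - 23.7)²/23.7 + (11 - 8.8)²/8.8 + (54 - 58.2)²/58.2
   = 1.010 + 1.675 + 0.550 + 0.303
   = 3.54
p-value = 0.3158

Since p-value > α = 0.01, we fail to reject H₀.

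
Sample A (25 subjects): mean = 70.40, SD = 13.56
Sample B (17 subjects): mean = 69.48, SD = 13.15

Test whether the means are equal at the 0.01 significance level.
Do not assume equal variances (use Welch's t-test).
Welch's two-sample t-test:
H₀: μ₁ = μ₂
H₁: μ₁ ≠ μ₂
s₁²/n₁ = 13.56²/25 = 7.3549,  s₂²/n₂ = 13.15²/17 = 10.1719
SE = √(s₁²/n₁ + s₂²/n₂) = √(7.3549 + 10.1719) = 4.1865
df (Welch-Satterthwaite) = (s₁²/n₁ + s₂²/n₂)² / [(s₁²/n₁)²/(n₁-1) + (s₂²/n₂)²/(n₂-1)] ≈ 35.23
t = (x̄₁ - x̄₂) / SE = (70.40 - 69.48) / 4.1865 = 0.92 / 4.1865 = 0.220
p-value = 0.8273

Since p-value > α = 0.01, we fail to reject H₀.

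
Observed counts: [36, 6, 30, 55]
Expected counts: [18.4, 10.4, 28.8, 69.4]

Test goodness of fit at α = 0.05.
Chi-square goodness of fit test:
H₀: observed counts match expected distribution
H₁: observed counts differ from expected distribution
df = k - 1 = 3
χ² = Σ(O - E)²/E
   = (36 - 18.4)²/18.4 + (6 - 10.4)²/10.4 + (30 - 28.8)²/28.8 + (55 - 69.4)²/69.4
   = 16.835 + 1.862 + 0.050 + 2.988
   = 21.73
p-value = 0.0001

Since p-value < α = 0.05, we reject H₀.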